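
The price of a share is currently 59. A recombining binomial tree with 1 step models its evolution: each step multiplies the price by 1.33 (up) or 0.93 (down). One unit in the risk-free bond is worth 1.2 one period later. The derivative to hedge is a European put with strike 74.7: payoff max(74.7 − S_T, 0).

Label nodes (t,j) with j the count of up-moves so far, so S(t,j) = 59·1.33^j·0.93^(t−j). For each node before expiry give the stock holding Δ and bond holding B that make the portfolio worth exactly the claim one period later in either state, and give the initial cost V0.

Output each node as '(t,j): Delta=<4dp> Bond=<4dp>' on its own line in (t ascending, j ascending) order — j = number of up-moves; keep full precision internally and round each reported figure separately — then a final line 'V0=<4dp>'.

(0,0): Delta=-0.8403 Bond=54.9456
V0=5.3706

Since d<R<u, set p* = (R−d)/(u−d) = 0.6750; price each node as the discounted p*-expectation of its children.
Payoff layer (t=1): V(1,0)=19.8300, V(1,1)=0.0000
(0,0): S=59.0000. Δ = (V_up−V_dn)/(S_up−S_dn) = (0.0000−19.8300)/(78.4700−54.8700) = -0.8403. V = [p*·0.0000 + (1−p*)·19.8300]/1.2 = 5.3706. B = V − Δ·S = 54.9456.
The time-0 hedge costs 5.3706, which is the no-arbitrage price.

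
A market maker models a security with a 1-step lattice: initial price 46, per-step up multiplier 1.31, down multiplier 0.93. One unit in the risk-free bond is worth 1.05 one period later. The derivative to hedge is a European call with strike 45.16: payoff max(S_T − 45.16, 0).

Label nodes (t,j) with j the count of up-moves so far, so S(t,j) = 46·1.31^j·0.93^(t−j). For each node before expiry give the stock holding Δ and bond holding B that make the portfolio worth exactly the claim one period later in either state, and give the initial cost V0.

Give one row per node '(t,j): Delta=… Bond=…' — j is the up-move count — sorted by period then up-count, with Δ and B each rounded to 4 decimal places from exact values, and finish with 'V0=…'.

Under the risk-neutral measure, an up-move has probability p* = (R−d)/(u−d) = 0.3158 and values discount at R = 1.05.
Terminal values V(1,·): V(1,0)=0.0000, V(1,1)=15.1000
(0,0): S=46.0000. Δ = (V_up−V_dn)/(S_up−S_dn) = (15.1000−0.0000)/(60.2600−42.7800) = 0.8638. V = [p*·15.1000 + (1−p*)·0.0000]/1.05 = 4.5414. B = V − Δ·S = -35.1955.
Check: Δ(0,0)·S0 + B(0,0) = 4.5414 = V0.

(0,0): Delta=0.8638 Bond=-35.1955
V0=4.5414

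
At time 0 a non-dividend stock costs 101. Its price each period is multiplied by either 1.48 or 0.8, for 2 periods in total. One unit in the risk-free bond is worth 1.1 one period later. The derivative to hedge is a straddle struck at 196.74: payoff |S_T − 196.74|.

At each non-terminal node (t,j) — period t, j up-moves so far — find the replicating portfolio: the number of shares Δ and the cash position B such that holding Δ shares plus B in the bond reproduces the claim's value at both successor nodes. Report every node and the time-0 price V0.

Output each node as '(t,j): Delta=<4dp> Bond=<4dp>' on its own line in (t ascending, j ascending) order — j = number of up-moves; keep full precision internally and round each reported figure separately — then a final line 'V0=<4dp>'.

(0,0): Delta=-0.7140 Bond=141.5847
(1,0): Delta=-1.0000 Bond=178.8545
(1,1): Delta=-0.5181 Bond=126.4687
V0=69.4739

Since d<R<u, set p* = (R−d)/(u−d) = 0.4412; price each node as the discounted p*-expectation of its children.
Payoff layer (t=2): V(2,0)=132.1000, V(2,1)=77.1560, V(2,2)=24.4904
(1,0): S=80.8000. Δ = (V_up−V_dn)/(S_up−S_dn) = (77.1560−132.1000)/(119.5840−64.6400) = -1.0000. V = [p*·77.1560 + (1−p*)·132.1000]/1.1 = 98.0545. B = V − Δ·S = 178.8545.
(1,1): S=149.4800. Δ = (V_up−V_dn)/(S_up−S_dn) = (24.4904−77.1560)/(221.2304−119.5840) = -0.5181. V = [p*·24.4904 + (1−p*)·77.1560]/1.1 = 49.0193. B = V − Δ·S = 126.4687.
(0,0): S=101.0000. Δ = (V_up−V_dn)/(S_up−S_dn) = (49.0193−98.0545)/(149.4800−80.8000) = -0.7140. V = [p*·49.0193 + (1−p*)·98.0545]/1.1 = 69.4739. B = V − Δ·S = 141.5847.
The time-0 hedge costs 69.4739, which is the no-arbitrage price.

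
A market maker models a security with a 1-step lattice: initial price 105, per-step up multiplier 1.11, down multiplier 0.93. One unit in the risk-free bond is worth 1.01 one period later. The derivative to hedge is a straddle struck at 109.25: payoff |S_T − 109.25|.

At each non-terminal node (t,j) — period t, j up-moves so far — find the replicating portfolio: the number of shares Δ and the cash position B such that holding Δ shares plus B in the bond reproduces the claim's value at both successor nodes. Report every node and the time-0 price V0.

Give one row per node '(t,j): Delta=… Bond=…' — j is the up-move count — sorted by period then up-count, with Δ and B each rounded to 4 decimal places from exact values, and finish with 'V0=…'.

Since d<R<u, set p* = (R−d)/(u−d) = 0.4444; price each node as the discounted p*-expectation of its children.
At expiry t=1: V(1,0)=11.6000, V(1,1)=7.3000
(0,0): S=105.0000. Δ = (V_up−V_dn)/(S_up−S_dn) = (7.3000−11.6000)/(116.5500−97.6500) = -0.2275. V = [p*·7.3000 + (1−p*)·11.6000]/1.01 = 9.5930. B = V − Δ·S = 33.4818.
Root portfolio cost Δ·105+B reproduces V0=9.5930.

(0,0): Delta=-0.2275 Bond=33.4818
V0=9.5930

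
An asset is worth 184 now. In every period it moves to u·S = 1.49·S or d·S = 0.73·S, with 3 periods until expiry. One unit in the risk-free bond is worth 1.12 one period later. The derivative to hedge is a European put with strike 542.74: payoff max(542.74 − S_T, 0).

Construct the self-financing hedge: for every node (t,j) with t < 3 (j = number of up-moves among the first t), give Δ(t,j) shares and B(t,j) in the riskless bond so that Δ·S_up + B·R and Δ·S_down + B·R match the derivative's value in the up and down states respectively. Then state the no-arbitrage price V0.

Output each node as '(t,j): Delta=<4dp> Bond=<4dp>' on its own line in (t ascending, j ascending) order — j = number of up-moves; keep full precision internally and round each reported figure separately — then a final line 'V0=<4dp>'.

(0,0): Delta=-0.9010 Bond=374.4432
(1,0): Delta=-1.0000 Bond=432.6690
(1,1): Delta=-0.8550 Bond=406.7655
(2,0): Delta=-1.0000 Bond=484.5893
(2,1): Delta=-1.0000 Bond=484.5893
(2,2): Delta=-0.7877 Bond=428.0532
V0=208.6523

Under the risk-neutral measure, an up-move has probability p* = (R−d)/(u−d) = 0.5132 and values discount at R = 1.12.
Payoff layer (t=3): V(3,0)=471.1609, V(3,1)=396.6401, V(3,2)=244.5362, V(3,3)=0.0000
Node (2,0) S=98.0536: V=(p*·396.6401+(1−p*)·471.1609)/1.12=386.5357; Δ=(396.6401−471.1609)/(146.0999−71.5791)=-1.0000; B=V−Δ·S=484.5893
Node (2,1) S=200.1368: V=(p*·244.5362+(1−p*)·396.6401)/1.12=284.4525; Δ=(244.5362−396.6401)/(298.2038−146.0999)=-1.0000; B=V−Δ·S=484.5893
Node (2,2) S=408.4984: V=(p*·0.0000+(1−p*)·244.5362)/1.12=106.2951; Δ=(0.0000−244.5362)/(608.6626−298.2038)=-0.7877; B=V−Δ·S=428.0532
Node (1,0) S=134.3200: V=(p*·284.4525+(1−p*)·386.5357)/1.12=298.3490; Δ=(284.4525−386.5357)/(200.1368−98.0536)=-1.0000; B=V−Δ·S=432.6690
Node (1,1) S=274.1600: V=(p*·106.2951+(1−p*)·284.4525)/1.12=172.3479; Δ=(106.2951−284.4525)/(408.4984−200.1368)=-0.8550; B=V−Δ·S=406.7655
Node (0,0) S=184.0000: V=(p*·172.3479+(1−p*)·298.3490)/1.12=208.6523; Δ=(172.3479−298.3490)/(274.1600−134.3200)=-0.9010; B=V−Δ·S=374.4432
Each (Δ,B) replicates both successor values, so the strategy is self-financing and V0 is arbitrage-free.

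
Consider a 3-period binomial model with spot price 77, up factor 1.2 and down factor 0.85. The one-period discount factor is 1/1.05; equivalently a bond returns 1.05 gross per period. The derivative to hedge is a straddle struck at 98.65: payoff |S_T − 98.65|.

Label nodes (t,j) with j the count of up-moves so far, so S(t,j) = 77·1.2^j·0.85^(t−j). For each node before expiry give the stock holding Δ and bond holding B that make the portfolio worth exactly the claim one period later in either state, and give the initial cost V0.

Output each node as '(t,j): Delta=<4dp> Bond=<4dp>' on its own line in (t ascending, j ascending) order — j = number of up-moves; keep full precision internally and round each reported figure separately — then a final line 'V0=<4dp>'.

(0,0): Delta=-0.2438 Bond=38.0796
(1,0): Delta=-1.0000 Bond=89.4785
(1,1): Delta=0.1580 Bond=2.8624
(2,0): Delta=-1.0000 Bond=93.9524
(2,1): Delta=-1.0000 Bond=93.9524
(2,2): Delta=0.7731 Bond=-65.2046
V0=19.3089

Under the risk-neutral measure, an up-move has probability p* = (R−d)/(u−d) = 0.5714 and values discount at R = 1.05.
Terminal payoffs: V(3,0)=51.3624, V(3,1)=31.8910, V(3,2)=4.4020, V(3,3)=34.4060
  t=2,j=0: stock 55.6325 → up 66.7590 (V=31.8910), down 47.2876 (V=51.3624). Price 38.3199; hedge Δ=-1.0000, bond B=93.9524.
  t=2,j=1: stock 78.5400 → up 94.2480 (V=4.4020), down 66.7590 (V=31.8910). Price 15.4124; hedge Δ=-1.0000, bond B=93.9524.
  t=2,j=2: stock 110.8800 → up 133.0560 (V=34.4060), down 94.2480 (V=4.4020). Price 20.5211; hedge Δ=0.7731, bond B=-65.2046.
  t=1,j=0: stock 65.4500 → up 78.5400 (V=15.4124), down 55.6325 (V=38.3199). Price 24.0285; hedge Δ=-1.0000, bond B=89.4785.
  t=1,j=1: stock 92.4000 → up 110.8800 (V=20.5211), down 78.5400 (V=15.4124). Price 17.4587; hedge Δ=0.1580, bond B=2.8624.
  t=0,j=0: stock 77.0000 → up 92.4000 (V=17.4587), down 65.4500 (V=24.0285). Price 19.3089; hedge Δ=-0.2438, bond B=38.0796.
Self-financing check: at every node Δ·S+B equals the discounted successor values.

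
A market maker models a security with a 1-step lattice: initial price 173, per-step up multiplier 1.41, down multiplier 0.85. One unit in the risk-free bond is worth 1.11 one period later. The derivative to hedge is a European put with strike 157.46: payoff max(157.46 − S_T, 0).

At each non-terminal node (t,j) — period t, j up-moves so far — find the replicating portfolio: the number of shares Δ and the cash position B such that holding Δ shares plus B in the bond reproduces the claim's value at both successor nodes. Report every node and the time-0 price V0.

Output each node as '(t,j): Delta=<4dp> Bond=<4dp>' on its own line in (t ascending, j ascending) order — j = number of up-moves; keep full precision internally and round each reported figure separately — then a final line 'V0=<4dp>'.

Under the risk-neutral measure, an up-move has probability p* = (R−d)/(u−d) = 0.4643 and values discount at R = 1.11.
At expiry t=1: V(1,0)=10.4100, V(1,1)=0.0000
(0,0): S=173.0000. Δ = (V_up−V_dn)/(S_up−S_dn) = (0.0000−10.4100)/(243.9300−147.0500) = -0.1075. V = [p*·0.0000 + (1−p*)·10.4100]/1.11 = 5.0241. B = V − Δ·S = 23.6134.
Each (Δ,B) replicates both successor values, so the strategy is self-financing and V0 is arbitrage-free.

(0,0): Delta=-0.1075 Bond=23.6134
V0=5.0241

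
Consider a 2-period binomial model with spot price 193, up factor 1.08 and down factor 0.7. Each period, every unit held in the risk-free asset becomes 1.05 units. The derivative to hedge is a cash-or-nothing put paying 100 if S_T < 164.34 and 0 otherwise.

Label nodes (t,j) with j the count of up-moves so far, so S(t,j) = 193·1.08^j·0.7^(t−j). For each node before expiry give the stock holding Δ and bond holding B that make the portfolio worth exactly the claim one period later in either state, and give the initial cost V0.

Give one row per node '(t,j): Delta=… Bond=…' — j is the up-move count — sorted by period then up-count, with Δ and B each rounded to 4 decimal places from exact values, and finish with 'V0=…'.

Under the risk-neutral measure, an up-move has probability p* = (R−d)/(u−d) = 0.9211 and values discount at R = 1.05.
At expiry t=2: V(2,0)=100.0000, V(2,1)=100.0000, V(2,2)=0.0000
  t=1,j=0: stock 135.1000 → up 145.9080 (V=100.0000), down 94.5700 (V=100.0000). Price 95.2381; hedge Δ=0.0000, bond B=95.2381.
  t=1,j=1: stock 208.4400 → up 225.1152 (V=0.0000), down 145.9080 (V=100.0000). Price 7.5188; hedge Δ=-1.2625, bond B=270.6767.
  t=0,j=0: stock 193.0000 → up 208.4400 (V=7.5188), down 135.1000 (V=95.2381). Price 13.7562; hedge Δ=-1.1961, bond B=244.5965.
The time-0 hedge costs 13.7562, which is the no-arbitrage price.

(0,0): Delta=-1.1961 Bond=244.5965
(1,0): Delta=0.0000 Bond=95.2381
(1,1): Delta=-1.2625 Bond=270.6767
V0=13.7562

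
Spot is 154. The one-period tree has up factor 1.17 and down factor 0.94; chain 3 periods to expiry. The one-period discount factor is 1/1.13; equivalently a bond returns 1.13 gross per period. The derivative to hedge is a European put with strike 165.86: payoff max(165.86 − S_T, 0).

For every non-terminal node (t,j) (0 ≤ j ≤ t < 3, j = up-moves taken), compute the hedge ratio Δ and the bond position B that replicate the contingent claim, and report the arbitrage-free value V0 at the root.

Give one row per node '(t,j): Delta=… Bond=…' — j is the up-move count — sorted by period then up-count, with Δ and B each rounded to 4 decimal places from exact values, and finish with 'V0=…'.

Risk-neutral probability p* = (R−d)/(u−d) = (1.13−0.94)/(1.17−0.94) = 0.8261.
Terminal values V(3,·): V(3,0)=37.9501, V(3,1)=6.6530, V(3,2)=0.0000, V(3,3)=0.0000
(2,0): S=136.0744. Δ = (V_up−V_dn)/(S_up−S_dn) = (6.6530−37.9501)/(159.2070−127.9099) = -1.0000. V = [p*·6.6530 + (1−p*)·37.9501]/1.13 = 10.7044. B = V − Δ·S = 146.7788.
(2,1): S=169.3692. Δ = (V_up−V_dn)/(S_up−S_dn) = (0.0000−6.6530)/(198.1620−159.2070) = -0.1708. V = [p*·0.0000 + (1−p*)·6.6530]/1.13 = 1.0239. B = V − Δ·S = 29.9498.
(2,2): S=210.8106. Δ = (V_up−V_dn)/(S_up−S_dn) = (0.0000−0.0000)/(246.6484−198.1620) = 0.0000. V = [p*·0.0000 + (1−p*)·0.0000]/1.13 = 0.0000. B = V − Δ·S = 0.0000.
(1,0): S=144.7600. Δ = (V_up−V_dn)/(S_up−S_dn) = (1.0239−10.7044)/(169.3692−136.0744) = -0.2907. V = [p*·1.0239 + (1−p*)·10.7044]/1.13 = 2.3960. B = V − Δ·S = 44.4849.
(1,1): S=180.1800. Δ = (V_up−V_dn)/(S_up−S_dn) = (0.0000−1.0239)/(210.8106−169.3692) = -0.0247. V = [p*·0.0000 + (1−p*)·1.0239]/1.13 = 0.1576. B = V − Δ·S = 4.6094.
(0,0): S=154.0000. Δ = (V_up−V_dn)/(S_up−S_dn) = (0.1576−2.3960)/(180.1800−144.7600) = -0.0632. V = [p*·0.1576 + (1−p*)·2.3960]/1.13 = 0.4840. B = V − Δ·S = 10.2162.
Self-financing check: at every node Δ·S+B equals the discounted successor values.

(0,0): Delta=-0.0632 Bond=10.2162
(1,0): Delta=-0.2907 Bond=44.4849
(1,1): Delta=-0.0247 Bond=4.6094
(2,0): Delta=-1.0000 Bond=146.7788
(2,1): Delta=-0.1708 Bond=29.9498
(2,2): Delta=0.0000 Bond=0.0000
V0=0.4840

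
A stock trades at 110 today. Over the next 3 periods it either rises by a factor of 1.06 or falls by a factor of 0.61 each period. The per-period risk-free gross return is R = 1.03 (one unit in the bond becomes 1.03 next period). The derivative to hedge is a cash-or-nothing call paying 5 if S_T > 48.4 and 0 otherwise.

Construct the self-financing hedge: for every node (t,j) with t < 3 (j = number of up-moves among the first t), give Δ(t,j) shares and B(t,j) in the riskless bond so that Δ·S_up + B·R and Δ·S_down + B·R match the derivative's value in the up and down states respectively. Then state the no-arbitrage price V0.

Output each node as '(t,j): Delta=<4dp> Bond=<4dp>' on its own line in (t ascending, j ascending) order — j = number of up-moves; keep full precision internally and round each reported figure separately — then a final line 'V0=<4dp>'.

The replicating-portfolio and risk-neutral prices coincide; use p* = (1.03−0.61)/(1.06−0.61) = 0.9333 for the latter.
Terminal values V(3,·): V(3,0)=0.0000, V(3,1)=0.0000, V(3,2)=5.0000, V(3,3)=5.0000
(2,0): S=40.9310. Δ = (V_up−V_dn)/(S_up−S_dn) = (0.0000−0.0000)/(43.3869−24.9679) = 0.0000. V = [p*·0.0000 + (1−p*)·0.0000]/1.03 = 0.0000. B = V − Δ·S = 0.0000.
(2,1): S=71.1260. Δ = (V_up−V_dn)/(S_up−S_dn) = (5.0000−0.0000)/(75.3936−43.3869) = 0.1562. V = [p*·5.0000 + (1−p*)·0.0000]/1.03 = 4.5307. B = V − Δ·S = -6.5804.
(2,2): S=123.5960. Δ = (V_up−V_dn)/(S_up−S_dn) = (5.0000−5.0000)/(131.0118−75.3936) = 0.0000. V = [p*·5.0000 + (1−p*)·5.0000]/1.03 = 4.8544. B = V − Δ·S = 4.8544.
(1,0): S=67.1000. Δ = (V_up−V_dn)/(S_up−S_dn) = (4.5307−0.0000)/(71.1260−40.9310) = 0.1500. V = [p*·4.5307 + (1−p*)·0.0000]/1.03 = 4.1055. B = V − Δ·S = -5.9628.
(1,1): S=116.6000. Δ = (V_up−V_dn)/(S_up−S_dn) = (4.8544−4.5307)/(123.5960−71.1260) = 0.0062. V = [p*·4.8544 + (1−p*)·4.5307]/1.03 = 4.6920. B = V − Δ·S = 3.9729.
(0,0): S=110.0000. Δ = (V_up−V_dn)/(S_up−S_dn) = (4.6920−4.1055)/(116.6000−67.1000) = 0.0118. V = [p*·4.6920 + (1−p*)·4.1055]/1.03 = 4.5174. B = V − Δ·S = 3.2141.
Each (Δ,B) replicates both successor values, so the strategy is self-financing and V0 is arbitrage-free.

(0,0): Delta=0.0118 Bond=3.2141
(1,0): Delta=0.1500 Bond=-5.9628
(1,1): Delta=0.0062 Bond=3.9729
(2,0): Delta=0.0000 Bond=0.0000
(2,1): Delta=0.1562 Bond=-6.5804
(2,2): Delta=0.0000 Bond=4.8544
V0=4.5174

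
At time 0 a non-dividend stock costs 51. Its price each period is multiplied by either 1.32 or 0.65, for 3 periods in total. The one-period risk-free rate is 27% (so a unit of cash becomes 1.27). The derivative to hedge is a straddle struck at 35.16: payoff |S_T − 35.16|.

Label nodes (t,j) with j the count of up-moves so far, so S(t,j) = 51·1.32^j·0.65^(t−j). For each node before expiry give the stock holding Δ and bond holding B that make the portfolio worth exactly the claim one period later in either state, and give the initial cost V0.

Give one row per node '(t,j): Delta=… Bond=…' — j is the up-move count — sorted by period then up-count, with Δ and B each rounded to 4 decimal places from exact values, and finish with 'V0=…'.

(0,0): Delta=0.9634 Bond=-15.1889
(1,0): Delta=0.4829 Bond=-3.3600
(1,1): Delta=0.9825 Bond=-20.5746
(2,0): Delta=-1.0000 Bond=27.6850
(2,1): Delta=0.5418 Bond=-6.8440
(2,2): Delta=1.0000 Bond=-27.6850
V0=33.9452

The replicating-portfolio and risk-neutral prices coincide; use p* = (1.27−0.65)/(1.32−0.65) = 0.9254 for the latter.
At expiry t=3: V(3,0)=21.1541, V(3,1)=6.7173, V(3,2)=22.6006, V(3,3)=82.1384
(2,0): S=21.5475. Δ = (V_up−V_dn)/(S_up−S_dn) = (6.7173−21.1541)/(28.4427−14.0059) = -1.0000. V = [p*·6.7173 + (1−p*)·21.1541]/1.27 = 6.1375. B = V − Δ·S = 27.6850.
(2,1): S=43.7580. Δ = (V_up−V_dn)/(S_up−S_dn) = (22.6006−6.7173)/(57.7606−28.4427) = 0.5418. V = [p*·22.6006 + (1−p*)·6.7173]/1.27 = 16.8624. B = V − Δ·S = -6.8440.
(2,2): S=88.8624. Δ = (V_up−V_dn)/(S_up−S_dn) = (82.1384−22.6006)/(117.2984−57.7606) = 1.0000. V = [p*·82.1384 + (1−p*)·22.6006]/1.27 = 61.1774. B = V − Δ·S = -27.6850.
(1,0): S=33.1500. Δ = (V_up−V_dn)/(S_up−S_dn) = (16.8624−6.1375)/(43.7580−21.5475) = 0.4829. V = [p*·16.8624 + (1−p*)·6.1375]/1.27 = 12.6473. B = V − Δ·S = -3.3600.
(1,1): S=67.3200. Δ = (V_up−V_dn)/(S_up−S_dn) = (61.1774−16.8624)/(88.8624−43.7580) = 0.9825. V = [p*·61.1774 + (1−p*)·16.8624]/1.27 = 45.5671. B = V − Δ·S = -20.5746.
(0,0): S=51.0000. Δ = (V_up−V_dn)/(S_up−S_dn) = (45.5671−12.6473)/(67.3200−33.1500) = 0.9634. V = [p*·45.5671 + (1−p*)·12.6473]/1.27 = 33.9452. B = V − Δ·S = -15.1889.
The time-0 hedge costs 33.9452, which is the no-arbitrage price.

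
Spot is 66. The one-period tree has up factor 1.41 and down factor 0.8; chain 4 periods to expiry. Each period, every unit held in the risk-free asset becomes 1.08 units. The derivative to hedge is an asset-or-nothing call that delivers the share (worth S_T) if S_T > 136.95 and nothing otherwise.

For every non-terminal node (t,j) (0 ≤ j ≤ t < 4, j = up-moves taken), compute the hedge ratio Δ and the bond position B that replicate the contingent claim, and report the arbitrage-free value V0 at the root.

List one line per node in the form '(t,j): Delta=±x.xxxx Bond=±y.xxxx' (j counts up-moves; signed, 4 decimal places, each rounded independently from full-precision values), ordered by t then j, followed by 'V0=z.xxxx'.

No-arbitrage ⇒ martingale measure with p* = (R−d)/(u−d) = 0.4590.
At expiry t=4: V(4,0)=0.0000, V(4,1)=0.0000, V(4,2)=0.0000, V(4,3)=148.0101, V(4,4)=260.8677
(3,0): S=33.7920. Δ = (V_up−V_dn)/(S_up−S_dn) = (0.0000−0.0000)/(47.6467−27.0336) = 0.0000. V = [p*·0.0000 + (1−p*)·0.0000]/1.08 = 0.0000. B = V − Δ·S = 0.0000.
(3,1): S=59.5584. Δ = (V_up−V_dn)/(S_up−S_dn) = (0.0000−0.0000)/(83.9773−47.6467) = 0.0000. V = [p*·0.0000 + (1−p*)·0.0000]/1.08 = 0.0000. B = V − Δ·S = 0.0000.
(3,2): S=104.9717. Δ = (V_up−V_dn)/(S_up−S_dn) = (148.0101−0.0000)/(148.0101−83.9773) = 2.3115. V = [p*·148.0101 + (1−p*)·0.0000]/1.08 = 62.9065. B = V − Δ·S = -179.7329.
(3,3): S=185.0126. Δ = (V_up−V_dn)/(S_up−S_dn) = (260.8677−148.0101)/(260.8677−148.0101) = 1.0000. V = [p*·260.8677 + (1−p*)·148.0101]/1.08 = 185.0126. B = V − Δ·S = 0.0000.
(2,0): S=42.2400. Δ = (V_up−V_dn)/(S_up−S_dn) = (0.0000−0.0000)/(59.5584−33.7920) = 0.0000. V = [p*·0.0000 + (1−p*)·0.0000]/1.08 = 0.0000. B = V − Δ·S = 0.0000.
(2,1): S=74.4480. Δ = (V_up−V_dn)/(S_up−S_dn) = (62.9065−0.0000)/(104.9717−59.5584) = 1.3852. V = [p*·62.9065 + (1−p*)·0.0000]/1.08 = 26.7362. B = V − Δ·S = -76.3892.
(2,2): S=131.2146. Δ = (V_up−V_dn)/(S_up−S_dn) = (185.0126−62.9065)/(185.0126−104.9717) = 1.5255. V = [p*·185.0126 + (1−p*)·62.9065]/1.08 = 110.1437. B = V − Δ·S = -90.0302.
(1,0): S=52.8000. Δ = (V_up−V_dn)/(S_up−S_dn) = (26.7362−0.0000)/(74.4480−42.2400) = 0.8301. V = [p*·26.7362 + (1−p*)·0.0000]/1.08 = 11.3633. B = V − Δ·S = -32.4666.
(1,1): S=93.0600. Δ = (V_up−V_dn)/(S_up−S_dn) = (110.1437−26.7362)/(131.2146−74.4480) = 1.4693. V = [p*·110.1437 + (1−p*)·26.7362]/1.08 = 60.2052. B = V − Δ·S = -76.5284.
(0,0): S=66.0000. Δ = (V_up−V_dn)/(S_up−S_dn) = (60.2052−11.3633)/(93.0600−52.8000) = 1.2132. V = [p*·60.2052 + (1−p*)·11.3633]/1.08 = 31.2801. B = V − Δ·S = -48.7886.
Self-financing check: at every node Δ·S+B equals the discounted successor values.

(0,0): Delta=1.2132 Bond=-48.7886
(1,0): Delta=0.8301 Bond=-32.4666
(1,1): Delta=1.4693 Bond=-76.5284
(2,0): Delta=0.0000 Bond=0.0000
(2,1): Delta=1.3852 Bond=-76.3892
(2,2): Delta=1.5255 Bond=-90.0302
(3,0): Delta=0.0000 Bond=0.0000
(3,1): Delta=0.0000 Bond=0.0000
(3,2): Delta=2.3115 Bond=-179.7329
(3,3): Delta=1.0000 Bond=0.0000
V0=31.2801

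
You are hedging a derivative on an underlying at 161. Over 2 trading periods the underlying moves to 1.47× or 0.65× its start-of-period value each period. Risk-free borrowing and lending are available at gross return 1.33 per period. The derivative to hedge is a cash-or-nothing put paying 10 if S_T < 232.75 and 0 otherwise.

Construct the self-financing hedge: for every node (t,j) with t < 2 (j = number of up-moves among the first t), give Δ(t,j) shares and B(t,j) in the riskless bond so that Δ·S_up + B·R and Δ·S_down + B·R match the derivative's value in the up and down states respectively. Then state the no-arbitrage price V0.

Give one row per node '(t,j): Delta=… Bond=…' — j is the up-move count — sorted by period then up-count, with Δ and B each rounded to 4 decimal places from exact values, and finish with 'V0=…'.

(0,0): Delta=-0.0472 Bond=9.3694
(1,0): Delta=0.0000 Bond=7.5188
(1,1): Delta=-0.0515 Bond=13.4788
V0=1.7656

Since d<R<u, set p* = (R−d)/(u−d) = 0.8293; price each node as the discounted p*-expectation of its children.
Terminal values V(2,·): V(2,0)=10.0000, V(2,1)=10.0000, V(2,2)=0.0000
  t=1,j=0: stock 104.6500 → up 153.8355 (V=10.0000), down 68.0225 (V=10.0000). Price 7.5188; hedge Δ=0.0000, bond B=7.5188.
  t=1,j=1: stock 236.6700 → up 347.9049 (V=0.0000), down 153.8355 (V=10.0000). Price 1.2837; hedge Δ=-0.0515, bond B=13.4788.
  t=0,j=0: stock 161.0000 → up 236.6700 (V=1.2837), down 104.6500 (V=7.5188). Price 1.7656; hedge Δ=-0.0472, bond B=9.3694.
The time-0 hedge costs 1.7656, which is the no-arbitrage price.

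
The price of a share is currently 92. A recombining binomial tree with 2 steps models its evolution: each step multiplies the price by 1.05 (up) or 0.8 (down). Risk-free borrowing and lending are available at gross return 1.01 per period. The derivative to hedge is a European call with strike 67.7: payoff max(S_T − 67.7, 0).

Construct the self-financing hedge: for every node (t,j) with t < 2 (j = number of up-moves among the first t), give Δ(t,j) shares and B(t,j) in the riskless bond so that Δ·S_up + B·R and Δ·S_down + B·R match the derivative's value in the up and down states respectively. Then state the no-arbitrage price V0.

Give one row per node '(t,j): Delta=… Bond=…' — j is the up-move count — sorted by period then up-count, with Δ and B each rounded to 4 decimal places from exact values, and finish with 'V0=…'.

(0,0): Delta=0.9393 Bond=-60.5558
(1,0): Delta=0.5207 Bond=-30.3525
(1,1): Delta=1.0000 Bond=-67.0297
V0=25.8553

Under the risk-neutral measure, an up-move has probability p* = (R−d)/(u−d) = 0.8400 and values discount at R = 1.01.
Terminal values V(2,·): V(2,0)=0.0000, V(2,1)=9.5800, V(2,2)=33.7300
  t=1,j=0: stock 73.6000 → up 77.2800 (V=9.5800), down 58.8800 (V=0.0000). Price 7.9675; hedge Δ=0.5207, bond B=-30.3525.
  t=1,j=1: stock 96.6000 → up 101.4300 (V=33.7300), down 77.2800 (V=9.5800). Price 29.5703; hedge Δ=1.0000, bond B=-67.0297.
  t=0,j=0: stock 92.0000 → up 96.6000 (V=29.5703), down 73.6000 (V=7.9675). Price 25.8553; hedge Δ=0.9393, bond B=-60.5558.
Self-financing check: at every node Δ·S+B equals the discounted successor values.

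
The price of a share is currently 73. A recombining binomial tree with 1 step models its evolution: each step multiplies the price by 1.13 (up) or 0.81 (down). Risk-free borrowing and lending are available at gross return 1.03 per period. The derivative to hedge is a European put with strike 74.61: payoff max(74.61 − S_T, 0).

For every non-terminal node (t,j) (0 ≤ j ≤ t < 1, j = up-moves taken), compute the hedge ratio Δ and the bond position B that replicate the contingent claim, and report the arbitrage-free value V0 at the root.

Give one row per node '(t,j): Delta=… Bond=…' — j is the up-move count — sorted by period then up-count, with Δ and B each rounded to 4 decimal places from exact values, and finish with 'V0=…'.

Since d<R<u, set p* = (R−d)/(u−d) = 0.6875; price each node as the discounted p*-expectation of its children.
Terminal values V(1,·): V(1,0)=15.4800, V(1,1)=0.0000
Node (0,0) S=73.0000: V=(p*·0.0000+(1−p*)·15.4800)/1.03=4.6966; Δ=(0.0000−15.4800)/(82.4900−59.1300)=-0.6627; B=V−Δ·S=53.0716
The time-0 hedge costs 4.6966, which is the no-arbitrage price.

(0,0): Delta=-0.6627 Bond=53.0716
V0=4.6966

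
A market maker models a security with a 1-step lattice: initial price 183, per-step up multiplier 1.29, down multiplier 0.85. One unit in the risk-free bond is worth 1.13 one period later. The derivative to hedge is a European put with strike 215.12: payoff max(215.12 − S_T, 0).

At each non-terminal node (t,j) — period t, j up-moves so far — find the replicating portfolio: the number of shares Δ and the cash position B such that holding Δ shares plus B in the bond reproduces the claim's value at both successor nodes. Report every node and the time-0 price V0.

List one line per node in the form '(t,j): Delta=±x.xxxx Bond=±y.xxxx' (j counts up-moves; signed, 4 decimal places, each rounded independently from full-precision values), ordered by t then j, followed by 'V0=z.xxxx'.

Since d<R<u, set p* = (R−d)/(u−d) = 0.6364; price each node as the discounted p*-expectation of its children.
At expiry t=1: V(1,0)=59.5700, V(1,1)=0.0000
  t=0,j=0: stock 183.0000 → up 236.0700 (V=0.0000), down 155.5500 (V=59.5700). Price 19.1698; hedge Δ=-0.7398, bond B=154.5561.
Each (Δ,B) replicates both successor values, so the strategy is self-financing and V0 is arbitrage-free.

(0,0): Delta=-0.7398 Bond=154.5561
V0=19.1698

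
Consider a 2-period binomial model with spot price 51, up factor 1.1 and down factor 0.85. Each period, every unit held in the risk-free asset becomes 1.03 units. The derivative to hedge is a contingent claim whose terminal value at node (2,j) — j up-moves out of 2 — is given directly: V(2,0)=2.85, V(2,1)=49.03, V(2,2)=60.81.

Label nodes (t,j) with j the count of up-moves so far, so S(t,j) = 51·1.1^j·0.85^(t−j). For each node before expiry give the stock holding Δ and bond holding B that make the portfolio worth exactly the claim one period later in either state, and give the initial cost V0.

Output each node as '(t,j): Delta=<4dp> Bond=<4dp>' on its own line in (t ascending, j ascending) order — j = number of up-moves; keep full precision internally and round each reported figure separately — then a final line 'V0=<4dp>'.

(0,0): Delta=1.6305 Bond=-34.5944
(1,0): Delta=4.2611 Bond=-149.6718
(1,1): Delta=0.8399 Bond=8.7165
V0=48.5590

Under the risk-neutral measure, an up-move has probability p* = (R−d)/(u−d) = 0.7200 and values discount at R = 1.03.
At expiry t=2: V(2,0)=2.8500, V(2,1)=49.0300, V(2,2)=60.8100
  t=1,j=0: stock 43.3500 → up 47.6850 (V=49.0300), down 36.8475 (V=2.8500). Price 35.0482; hedge Δ=4.2611, bond B=-149.6718.
  t=1,j=1: stock 56.1000 → up 61.7100 (V=60.8100), down 47.6850 (V=49.0300). Price 55.8365; hedge Δ=0.8399, bond B=8.7165.
  t=0,j=0: stock 51.0000 → up 56.1000 (V=55.8365), down 43.3500 (V=35.0482). Price 48.5590; hedge Δ=1.6305, bond B=-34.5944.
Root portfolio cost Δ·51+B reproduces V0=48.5590.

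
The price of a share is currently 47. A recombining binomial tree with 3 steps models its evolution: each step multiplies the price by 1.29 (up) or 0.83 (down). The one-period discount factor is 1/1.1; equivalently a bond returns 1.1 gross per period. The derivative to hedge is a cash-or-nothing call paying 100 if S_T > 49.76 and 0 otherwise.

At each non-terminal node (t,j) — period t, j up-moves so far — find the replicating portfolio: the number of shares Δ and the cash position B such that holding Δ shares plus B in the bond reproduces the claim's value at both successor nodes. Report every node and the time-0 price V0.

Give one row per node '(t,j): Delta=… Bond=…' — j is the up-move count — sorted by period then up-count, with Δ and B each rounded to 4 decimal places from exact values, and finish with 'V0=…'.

Since d<R<u, set p* = (R−d)/(u−d) = 0.5870; price each node as the discounted p*-expectation of its children.
Terminal payoffs: V(3,0)=0.0000, V(3,1)=0.0000, V(3,2)=100.0000, V(3,3)=100.0000
Node (2,0) S=32.3783: V=(p*·0.0000+(1−p*)·0.0000)/1.1=0.0000; Δ=(0.0000−0.0000)/(41.7680−26.8740)=0.0000; B=V−Δ·S=0.0000
Node (2,1) S=50.3229: V=(p*·100.0000+(1−p*)·0.0000)/1.1=53.3597; Δ=(100.0000−0.0000)/(64.9165−41.7680)=4.3199; B=V−Δ·S=-164.0316
Node (2,2) S=78.2127: V=(p*·100.0000+(1−p*)·100.0000)/1.1=90.9091; Δ=(100.0000−100.0000)/(100.8944−64.9165)=0.0000; B=V−Δ·S=90.9091
Node (1,0) S=39.0100: V=(p*·53.3597+(1−p*)·0.0000)/1.1=28.4726; Δ=(53.3597−0.0000)/(50.3229−32.3783)=2.9736; B=V−Δ·S=-87.5268
Node (1,1) S=60.6300: V=(p*·90.9091+(1−p*)·53.3597)/1.1=68.5450; Δ=(90.9091−53.3597)/(78.2127−50.3229)=1.3463; B=V−Δ·S=-13.0841
Node (0,0) S=47.0000: V=(p*·68.5450+(1−p*)·28.4726)/1.1=47.2667; Δ=(68.5450−28.4726)/(60.6300−39.0100)=1.8535; B=V−Δ·S=-39.8474
Each (Δ,B) replicates both successor values, so the strategy is self-financing and V0 is arbitrage-free.

(0,0): Delta=1.8535 Bond=-39.8474
(1,0): Delta=2.9736 Bond=-87.5268
(1,1): Delta=1.3463 Bond=-13.0841
(2,0): Delta=0.0000 Bond=0.0000
(2,1): Delta=4.3199 Bond=-164.0316
(2,2): Delta=0.0000 Bond=90.9091
V0=47.2667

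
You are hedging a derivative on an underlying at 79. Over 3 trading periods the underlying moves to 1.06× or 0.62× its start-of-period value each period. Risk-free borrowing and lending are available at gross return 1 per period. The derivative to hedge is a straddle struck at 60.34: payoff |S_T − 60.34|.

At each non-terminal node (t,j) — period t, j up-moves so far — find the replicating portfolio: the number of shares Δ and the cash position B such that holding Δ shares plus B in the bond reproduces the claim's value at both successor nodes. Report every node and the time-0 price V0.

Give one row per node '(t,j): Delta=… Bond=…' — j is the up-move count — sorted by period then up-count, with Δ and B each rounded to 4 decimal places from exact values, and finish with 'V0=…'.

(0,0): Delta=0.4484 Bond=-10.6028
(1,0): Delta=-1.0000 Bond=60.3400
(1,1): Delta=0.5822 Bond=-21.8042
(2,0): Delta=-1.0000 Bond=60.3400
(2,1): Delta=-1.0000 Bond=60.3400
(2,2): Delta=0.7283 Bond=-34.7744
V0=24.8210

The replicating-portfolio and risk-neutral prices coincide; use p* = (1−0.62)/(1.06−0.62) = 0.8636 for the latter.
Terminal payoffs: V(3,0)=41.5121, V(3,1)=28.1503, V(3,2)=5.3061, V(3,3)=33.7503
  t=2,j=0: stock 30.3676 → up 32.1897 (V=28.1503), down 18.8279 (V=41.5121). Price 29.9724; hedge Δ=-1.0000, bond B=60.3400.
  t=2,j=1: stock 51.9188 → up 55.0339 (V=5.3061), down 32.1897 (V=28.1503). Price 8.4212; hedge Δ=-1.0000, bond B=60.3400.
  t=2,j=2: stock 88.7644 → up 94.0903 (V=33.7503), down 55.0339 (V=5.3061). Price 29.8715; hedge Δ=0.7283, bond B=-34.7744.
  t=1,j=0: stock 48.9800 → up 51.9188 (V=8.4212), down 30.3676 (V=29.9724). Price 11.3600; hedge Δ=-1.0000, bond B=60.3400.
  t=1,j=1: stock 83.7400 → up 88.7644 (V=29.8715), down 51.9188 (V=8.4212). Price 26.9465; hedge Δ=0.5822, bond B=-21.8042.
  t=0,j=0: stock 79.0000 → up 83.7400 (V=26.9465), down 48.9800 (V=11.3600). Price 24.8210; hedge Δ=0.4484, bond B=-10.6028.
The time-0 hedge costs 24.8210, which is the no-arbitrage price.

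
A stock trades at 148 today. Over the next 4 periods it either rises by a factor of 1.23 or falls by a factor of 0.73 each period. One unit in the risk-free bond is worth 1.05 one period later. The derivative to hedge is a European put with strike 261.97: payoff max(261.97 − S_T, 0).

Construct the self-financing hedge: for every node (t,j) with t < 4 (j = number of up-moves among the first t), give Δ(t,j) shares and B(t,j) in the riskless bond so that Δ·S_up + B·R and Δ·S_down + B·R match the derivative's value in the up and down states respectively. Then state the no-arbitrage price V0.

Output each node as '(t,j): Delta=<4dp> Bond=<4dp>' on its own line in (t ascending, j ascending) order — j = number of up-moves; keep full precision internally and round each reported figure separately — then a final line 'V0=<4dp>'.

(0,0): Delta=-0.7650 Bond=191.3467
(1,0): Delta=-1.0000 Bond=226.2995
(1,1): Delta=-0.6866 Bond=186.6347
(2,0): Delta=-1.0000 Bond=237.6145
(2,1): Delta=-1.0000 Bond=237.6145
(2,2): Delta=-0.5820 Bond=172.5394
(3,0): Delta=-1.0000 Bond=249.4952
(3,1): Delta=-1.0000 Bond=249.4952
(3,2): Delta=-1.0000 Bond=249.4952
(3,3): Delta=-0.4424 Bond=142.7314
V0=78.1214

Since d<R<u, set p* = (R−d)/(u−d) = 0.6400; price each node as the discounted p*-expectation of its children.
At expiry t=4: V(4,0)=219.9406, V(4,1)=191.1533, V(4,2)=142.6488, V(4,3)=60.9219, V(4,4)=0.0000
  t=3,j=0: stock 57.5745 → up 70.8167 (V=191.1533), down 42.0294 (V=219.9406). Price 191.9207; hedge Δ=-1.0000, bond B=249.4952.
  t=3,j=1: stock 97.0091 → up 119.3212 (V=142.6488), down 70.8167 (V=191.1533). Price 152.4861; hedge Δ=-1.0000, bond B=249.4952.
  t=3,j=2: stock 163.4537 → up 201.0481 (V=60.9219), down 119.3212 (V=142.6488). Price 86.0415; hedge Δ=-1.0000, bond B=249.4952.
  t=3,j=3: stock 275.4083 → up 338.7522 (V=0.0000), down 201.0481 (V=60.9219). Price 20.8875; hedge Δ=-0.4424, bond B=142.7314.
  t=2,j=0: stock 78.8692 → up 97.0091 (V=152.4861), down 57.5745 (V=191.9207). Price 158.7453; hedge Δ=-1.0000, bond B=237.6145.
  t=2,j=1: stock 132.8892 → up 163.4537 (V=86.0415), down 97.0091 (V=152.4861). Price 104.7253; hedge Δ=-1.0000, bond B=237.6145.
  t=2,j=2: stock 223.9092 → up 275.4083 (V=20.8875), down 163.4537 (V=86.0415). Price 42.2314; hedge Δ=-0.5820, bond B=172.5394.
  t=1,j=0: stock 108.0400 → up 132.8892 (V=104.7253), down 78.8692 (V=158.7453). Price 118.2595; hedge Δ=-1.0000, bond B=226.2995.
  t=1,j=1: stock 182.0400 → up 223.9092 (V=42.2314), down 132.8892 (V=104.7253). Price 61.6469; hedge Δ=-0.6866, bond B=186.6347.
  t=0,j=0: stock 148.0000 → up 182.0400 (V=61.6469), down 108.0400 (V=118.2595). Price 78.1214; hedge Δ=-0.7650, bond B=191.3467.
The time-0 hedge costs 78.1214, which is the no-arbitrage price.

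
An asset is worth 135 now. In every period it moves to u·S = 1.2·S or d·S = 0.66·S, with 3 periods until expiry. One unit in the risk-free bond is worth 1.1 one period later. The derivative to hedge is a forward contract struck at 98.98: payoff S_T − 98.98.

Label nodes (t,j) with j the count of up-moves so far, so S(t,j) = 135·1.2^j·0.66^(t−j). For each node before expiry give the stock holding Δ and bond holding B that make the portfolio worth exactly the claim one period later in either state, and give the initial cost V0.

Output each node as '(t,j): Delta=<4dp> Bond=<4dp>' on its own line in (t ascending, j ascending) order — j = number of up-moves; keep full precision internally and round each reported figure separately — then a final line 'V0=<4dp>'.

(0,0): Delta=1.0000 Bond=-74.3651
(1,0): Delta=1.0000 Bond=-81.8017
(1,1): Delta=1.0000 Bond=-81.8017
(2,0): Delta=1.0000 Bond=-89.9818
(2,1): Delta=1.0000 Bond=-89.9818
(2,2): Delta=1.0000 Bond=-89.9818
V0=60.6349

Since d<R<u, set p* = (R−d)/(u−d) = 0.8148; price each node as the discounted p*-expectation of its children.
Payoff layer (t=3): V(3,0)=-60.1680, V(3,1)=-28.4128, V(3,2)=29.3240, V(3,3)=134.3000
Node (2,0) S=58.8060: V=(p*·-28.4128+(1−p*)·-60.1680)/1.1=-31.1758; Δ=(-28.4128−-60.1680)/(70.5672−38.8120)=1.0000; B=V−Δ·S=-89.9818
Node (2,1) S=106.9200: V=(p*·29.3240+(1−p*)·-28.4128)/1.1=16.9382; Δ=(29.3240−-28.4128)/(128.3040−70.5672)=1.0000; B=V−Δ·S=-89.9818
Node (2,2) S=194.4000: V=(p*·134.3000+(1−p*)·29.3240)/1.1=104.4182; Δ=(134.3000−29.3240)/(233.2800−128.3040)=1.0000; B=V−Δ·S=-89.9818
Node (1,0) S=89.1000: V=(p*·16.9382+(1−p*)·-31.1758)/1.1=7.2983; Δ=(16.9382−-31.1758)/(106.9200−58.8060)=1.0000; B=V−Δ·S=-81.8017
Node (1,1) S=162.0000: V=(p*·104.4182+(1−p*)·16.9382)/1.1=80.1983; Δ=(104.4182−16.9382)/(194.4000−106.9200)=1.0000; B=V−Δ·S=-81.8017
Node (0,0) S=135.0000: V=(p*·80.1983+(1−p*)·7.2983)/1.1=60.6349; Δ=(80.1983−7.2983)/(162.0000−89.1000)=1.0000; B=V−Δ·S=-74.3651
The time-0 hedge costs 60.6349, which is the no-arbitrage price.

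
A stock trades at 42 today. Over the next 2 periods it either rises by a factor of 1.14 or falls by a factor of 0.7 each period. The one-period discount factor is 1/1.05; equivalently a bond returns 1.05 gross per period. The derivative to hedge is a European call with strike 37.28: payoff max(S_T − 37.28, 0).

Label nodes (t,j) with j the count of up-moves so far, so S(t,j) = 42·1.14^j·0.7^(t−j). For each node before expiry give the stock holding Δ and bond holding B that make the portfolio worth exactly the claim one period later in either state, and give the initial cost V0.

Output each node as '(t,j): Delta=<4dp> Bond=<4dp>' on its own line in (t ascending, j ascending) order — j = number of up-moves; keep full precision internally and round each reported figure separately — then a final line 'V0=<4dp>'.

No-arbitrage ⇒ martingale measure with p* = (R−d)/(u−d) = 0.7955.
Terminal payoffs: V(2,0)=0.0000, V(2,1)=0.0000, V(2,2)=17.3032
  t=1,j=0: stock 29.4000 → up 33.5160 (V=0.0000), down 20.5800 (V=0.0000). Price 0.0000; hedge Δ=0.0000, bond B=0.0000.
  t=1,j=1: stock 47.8800 → up 54.5832 (V=17.3032), down 33.5160 (V=0.0000). Price 13.1085; hedge Δ=0.8213, bond B=-26.2170.
  t=0,j=0: stock 42.0000 → up 47.8800 (V=13.1085), down 29.4000 (V=0.0000). Price 9.9307; hedge Δ=0.7093, bond B=-19.8613.
Root portfolio cost Δ·42+B reproduces V0=9.9307.

(0,0): Delta=0.7093 Bond=-19.8613
(1,0): Delta=0.0000 Bond=0.0000
(1,1): Delta=0.8213 Bond=-26.2170
V0=9.9307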